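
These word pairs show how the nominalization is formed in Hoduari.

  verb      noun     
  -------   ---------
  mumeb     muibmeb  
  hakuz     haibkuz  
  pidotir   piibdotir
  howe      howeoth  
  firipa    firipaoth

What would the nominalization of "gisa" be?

mumeb and howe both have last vowel 'e' yet inflect differently (muibmeb, howeoth), so the last vowel is not what conditions the rule; whether the stem ends in a vowel or a consonant is.
"gisa" ends in a vowel. The stems ending in a vowel (howe → howeoth, firipa → firipaoth) add -oth.
The other pattern: stems ending in a consonant insert -ib- after the first vowel.
So gisa → gisaoth.

gisaoth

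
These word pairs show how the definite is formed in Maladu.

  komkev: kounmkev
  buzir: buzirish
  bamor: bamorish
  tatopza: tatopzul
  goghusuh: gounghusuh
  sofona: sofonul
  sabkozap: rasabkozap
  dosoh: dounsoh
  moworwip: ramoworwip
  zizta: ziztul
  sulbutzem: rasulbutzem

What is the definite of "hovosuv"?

sulbutzem and komkev both have last vowel 'e' yet inflect differently (rasulbutzem, kounmkev), so the last vowel is not what conditions the rule; the final letter is.
"hovosuv" ends in -v. The one such stem in the data (komkev → kounmkev) inserts -un- after the first vowel (as do dosoh, goghusuh), so the same rule applies.
The other patterns: stems ending in -m or -p add the prefix ra-; stems ending in -a drop the final letter and add -ul; stems ending in -r add -ish.
So hovosuv → hounvosuv.

hounvosuv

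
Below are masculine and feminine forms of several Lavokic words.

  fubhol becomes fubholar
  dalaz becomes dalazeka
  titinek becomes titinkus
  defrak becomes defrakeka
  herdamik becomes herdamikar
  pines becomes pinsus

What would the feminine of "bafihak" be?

titinek and defrak both end in -k yet inflect differently (titinkus, defrakeka), so the final letter is not what conditions the rule; the last vowel is.
"bafihak" has last vowel 'a'. The stems whose last vowel is 'a' (defrak → defrakeka, dalaz → dalazeka) add -eka.
So bafihak → bafihakeka.

bafihakeka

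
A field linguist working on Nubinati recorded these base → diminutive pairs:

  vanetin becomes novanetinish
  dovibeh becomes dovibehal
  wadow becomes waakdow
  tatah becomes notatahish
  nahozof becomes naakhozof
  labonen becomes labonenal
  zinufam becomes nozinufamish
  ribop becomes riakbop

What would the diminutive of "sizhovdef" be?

vanetin and labonen both end in -n yet inflect differently (novanetinish, labonenal), so the final letter is not what conditions the rule; the last vowel is.
"sizhovdef" has last vowel 'e'. The stems whose last vowel is 'e' (labonen → labonenal, dovibeh → dovibehal) add -al.
The other patterns: stems whose last vowel is 'a' or 'i' add no- … -ish around the stem; stems whose last vowel is 'o' insert -ak- after the first vowel.
So sizhovdef → sizhovdefal.

sizhovdefal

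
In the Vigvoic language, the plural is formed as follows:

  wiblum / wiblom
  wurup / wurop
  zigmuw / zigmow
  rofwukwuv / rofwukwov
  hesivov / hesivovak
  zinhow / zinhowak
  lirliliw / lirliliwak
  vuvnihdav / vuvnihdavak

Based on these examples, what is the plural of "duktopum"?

"duktopum" has last vowel 'u'. The stems whose last vowel is 'u' (wiblum → wiblom, wurup → wurop, zigmuw → zigmow) change the last vowel to 'o'.
The other pattern: stems whose last vowel is 'a', 'i' or 'o' add -ak.
So duktopum → duktopom.

duktopom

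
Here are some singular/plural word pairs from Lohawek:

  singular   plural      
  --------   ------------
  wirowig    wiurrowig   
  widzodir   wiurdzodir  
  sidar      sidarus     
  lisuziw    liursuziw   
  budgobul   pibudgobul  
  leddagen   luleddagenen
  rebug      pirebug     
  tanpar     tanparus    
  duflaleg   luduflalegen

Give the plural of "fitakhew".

"fitakhew" has last vowel 'e'. The stems whose last vowel is 'e' (leddagen → luleddagenen, duflaleg → luduflalegen) add lu- … -en around the stem.
The other patterns: stems whose last vowel is 'u' add the prefix pi-; stems whose last vowel is 'a' add -us; stems whose last vowel is 'i' insert -ur- after the first vowel.
So fitakhew → lufitakhewen.

lufitakhewen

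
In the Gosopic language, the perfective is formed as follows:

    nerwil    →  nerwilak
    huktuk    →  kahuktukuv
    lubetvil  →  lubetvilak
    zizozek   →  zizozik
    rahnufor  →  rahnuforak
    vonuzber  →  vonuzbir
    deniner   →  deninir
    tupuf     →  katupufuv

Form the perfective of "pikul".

kapikuluv

"pikul" has last vowel 'u'. The stems whose last vowel is 'u' (huktuk → kahuktukuv, tupuf → katupufuv) add ka- … -uv around the stem.
The other patterns: stems whose last vowel is 'e' change the last vowel to 'i'; stems whose last vowel is 'i' or 'o' add -ak.
So pikul → kapikuluv.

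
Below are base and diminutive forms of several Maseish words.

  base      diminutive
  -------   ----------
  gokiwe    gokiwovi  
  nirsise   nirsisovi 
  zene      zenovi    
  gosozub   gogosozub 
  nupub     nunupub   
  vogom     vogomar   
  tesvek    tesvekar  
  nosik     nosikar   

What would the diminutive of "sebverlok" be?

sebverlokar

"sebverlok" ends in -k. The stems ending in -k (tesvek → tesvekar, nosik → nosikar) add -ar.
The other patterns: stems ending in -e drop the final letter and add -ovi; stems ending in -b repeat the first consonant+vowel as a prefix.
So sebverlok → sebverlokar.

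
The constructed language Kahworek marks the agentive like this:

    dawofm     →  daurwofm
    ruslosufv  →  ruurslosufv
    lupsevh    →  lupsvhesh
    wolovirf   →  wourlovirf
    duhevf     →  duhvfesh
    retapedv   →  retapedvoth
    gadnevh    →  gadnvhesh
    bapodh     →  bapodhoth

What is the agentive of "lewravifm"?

bapodh and lupsevh both end in -h yet inflect differently (bapodhoth, lupsvhesh), so the final letter is not what conditions the rule; the second-to-last letter is.
"lewravifm" has second-to-last letter 'f'. The stems whose second-to-last letter is 'f' (dawofm → daurwofm, ruslosufv → ruurslosufv) insert -ur- after the first vowel.
The other patterns: stems whose second-to-last letter is 'd' add -oth; stems whose second-to-last letter is 'v' delete the last vowel and add -esh.
So lewravifm → leurwravifm.

leurwravifm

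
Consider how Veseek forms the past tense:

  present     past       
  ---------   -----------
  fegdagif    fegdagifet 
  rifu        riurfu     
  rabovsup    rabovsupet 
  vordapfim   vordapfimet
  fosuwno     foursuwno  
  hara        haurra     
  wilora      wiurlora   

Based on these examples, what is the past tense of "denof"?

denofet

"denof" ends in a consonant. The stems ending in a consonant (vordapfim → vordapfimet, fegdagif → fegdagifet, rabovsup → rabovsupet) add -et.
The other pattern: stems ending in a vowel insert -ur- after the first vowel.
So denof → denofet.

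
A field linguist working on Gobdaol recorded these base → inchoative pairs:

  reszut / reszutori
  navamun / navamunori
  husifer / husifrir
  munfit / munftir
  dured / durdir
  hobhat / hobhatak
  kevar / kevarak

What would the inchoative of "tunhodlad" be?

tunhodladak

"tunhodlad" has last vowel 'a'. The stems whose last vowel is 'a' (hobhat → hobhatak, kevar → kevarak) add -ak.
So tunhodlad → tunhodladak.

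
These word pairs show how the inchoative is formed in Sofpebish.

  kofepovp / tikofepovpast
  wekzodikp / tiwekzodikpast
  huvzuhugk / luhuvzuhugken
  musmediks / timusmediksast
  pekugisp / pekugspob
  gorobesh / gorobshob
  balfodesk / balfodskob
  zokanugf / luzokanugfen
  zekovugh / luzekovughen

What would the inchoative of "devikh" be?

balfodesk and huvzuhugk both end in -k yet inflect differently (balfodskob, luhuvzuhugken), so the final letter is not what conditions the rule; the second-to-last letter is.
"devikh" has second-to-last letter 'k'. The stems whose second-to-last letter is 'k' (wekzodikp → tiwekzodikpast, musmediks → timusmediksast) add ti- … -ast around the stem.
The other patterns: stems whose second-to-last letter is 's' delete the last vowel and add -ob; stems whose second-to-last letter is 'g' add lu- … -en around the stem.
So devikh → tidevikhast.

tidevikhast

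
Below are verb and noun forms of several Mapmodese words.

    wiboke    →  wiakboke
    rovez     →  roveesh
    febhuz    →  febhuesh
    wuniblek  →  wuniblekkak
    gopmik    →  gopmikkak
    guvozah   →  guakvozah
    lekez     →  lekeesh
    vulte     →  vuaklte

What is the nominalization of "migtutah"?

miakgtutah

"migtutah" ends in -h. The one such stem in the data (guvozah → guakvozah) inserts -ak- after the first vowel (as do vulte, wiboke), so the same rule applies.
So migtutah → miakgtutah.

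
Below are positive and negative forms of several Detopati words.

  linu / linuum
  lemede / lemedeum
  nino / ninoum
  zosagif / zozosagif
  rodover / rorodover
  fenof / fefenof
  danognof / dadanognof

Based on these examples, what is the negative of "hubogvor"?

lemede and rodover both have last vowel 'e' yet inflect differently (lemedeum, rorodover), so the last vowel is not what conditions the rule; whether the stem ends in a vowel or a consonant is.
"hubogvor" ends in a consonant. The stems ending in a consonant (zosagif → zozosagif, rodover → rorodover, fenof → fefenof) repeat the first consonant+vowel as a prefix.
The other pattern: stems ending in a vowel add -um.
So hubogvor → huhubogvor.

huhubogvor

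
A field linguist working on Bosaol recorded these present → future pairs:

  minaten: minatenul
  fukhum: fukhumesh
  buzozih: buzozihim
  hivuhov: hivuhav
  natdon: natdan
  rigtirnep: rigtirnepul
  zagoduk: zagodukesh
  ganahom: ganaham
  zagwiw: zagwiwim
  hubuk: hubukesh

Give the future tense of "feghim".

feghimim

ganahom and fukhum both end in -m yet inflect differently (ganaham, fukhumesh), so the final letter is not what conditions the rule; the last vowel is.
"feghim" has last vowel 'i'. The stems whose last vowel is 'i' (buzozih → buzozihim, zagwiw → zagwiwim) add -im.
The other patterns: stems whose last vowel is 'o' change the last vowel to 'a'; stems whose last vowel is 'u' add -esh; stems whose last vowel is 'e' add -ul.
So feghim → feghimim.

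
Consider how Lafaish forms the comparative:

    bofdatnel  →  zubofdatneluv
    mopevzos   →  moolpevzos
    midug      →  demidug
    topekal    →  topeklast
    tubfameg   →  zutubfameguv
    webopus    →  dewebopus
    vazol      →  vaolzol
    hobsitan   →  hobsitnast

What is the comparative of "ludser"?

zuludseruv

midug and tubfameg both end in -g yet inflect differently (demidug, zutubfameguv), so the final letter is not what conditions the rule; the last vowel is.
"ludser" has last vowel 'e'. The stems whose last vowel is 'e' (bofdatnel → zubofdatneluv, tubfameg → zutubfameguv) add zu- … -uv around the stem.
The other patterns: stems whose last vowel is 'u' add the prefix de-; stems whose last vowel is 'a' delete the last vowel and add -ast; stems whose last vowel is 'o' insert -ol- after the first vowel.
So ludser → zuludseruv.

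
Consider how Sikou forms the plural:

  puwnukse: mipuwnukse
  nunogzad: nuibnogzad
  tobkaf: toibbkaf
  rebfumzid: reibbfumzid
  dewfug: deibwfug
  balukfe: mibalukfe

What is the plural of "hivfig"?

balukfe and rebfumzid both have 3 vowels yet inflect differently (mibalukfe, reibbfumzid), so the number of vowels is not what conditions the rule; the final letter is.
"hivfig" ends in -g. The one such stem in the data (dewfug → deibwfug) inserts -ib- after the first vowel (as do rebfumzid, tobkaf), so the same rule applies.
So hivfig → hiibvfig.

hiibvfig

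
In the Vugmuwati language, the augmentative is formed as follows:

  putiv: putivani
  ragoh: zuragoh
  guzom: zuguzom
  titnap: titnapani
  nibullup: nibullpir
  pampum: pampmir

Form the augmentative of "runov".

"runov" has last vowel 'o'. The stems whose last vowel is 'o' (ragoh → zuragoh, guzom → zuguzom) add the prefix zu-.
So runov → zurunov.

zurunov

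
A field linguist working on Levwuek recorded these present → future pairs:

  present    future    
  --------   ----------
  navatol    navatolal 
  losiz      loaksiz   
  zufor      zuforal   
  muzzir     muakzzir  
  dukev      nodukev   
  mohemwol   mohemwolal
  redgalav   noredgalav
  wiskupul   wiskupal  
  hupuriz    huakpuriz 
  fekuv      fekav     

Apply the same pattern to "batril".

"batril" has last vowel 'i'. The stems whose last vowel is 'i' (losiz → loaksiz, hupuriz → huakpuriz, muzzir → muakzzir) insert -ak- after the first vowel.
So batril → baaktril.

baaktril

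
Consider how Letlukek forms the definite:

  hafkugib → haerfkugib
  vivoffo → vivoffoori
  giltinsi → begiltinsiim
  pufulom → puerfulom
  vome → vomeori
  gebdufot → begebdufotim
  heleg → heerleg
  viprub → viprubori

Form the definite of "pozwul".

poerzwul

viprub and hafkugib both end in -b yet inflect differently (viprubori, haerfkugib), so the final letter is not what conditions the rule; the first letter is.
"pozwul" begins with p-. The one such stem in the data (pufulom → puerfulom) inserts -er- after the first vowel (as do heleg, hafkugib), so the same rule applies.
So pozwul → poerzwul.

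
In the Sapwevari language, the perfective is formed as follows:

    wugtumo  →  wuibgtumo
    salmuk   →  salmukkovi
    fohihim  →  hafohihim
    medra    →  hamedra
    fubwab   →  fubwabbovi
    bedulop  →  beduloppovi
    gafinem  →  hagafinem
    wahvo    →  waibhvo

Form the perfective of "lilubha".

"lilubha" ends in -a. The one such stem in the data (medra → hamedra) adds the prefix ha-, so the same rule applies.
The other patterns: stems ending in -o insert -ib- after the first vowel; stems ending in -b, -k or -p double the final consonant and add -ovi.
So lilubha → halilubha.

halilubha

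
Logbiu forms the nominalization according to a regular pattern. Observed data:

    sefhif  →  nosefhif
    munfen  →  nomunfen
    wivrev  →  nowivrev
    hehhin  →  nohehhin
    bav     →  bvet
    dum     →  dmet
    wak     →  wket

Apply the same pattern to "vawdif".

novawdif

wivrev and bav both end in -v yet inflect differently (nowivrev, bvet), so the final letter is not what conditions the rule; the number of vowels is.
"vawdif" has 2 vowels. The stems with 2 vowels (sefhif → nosefhif, munfen → nomunfen, wivrev → nowivrev) add the prefix no-.
The other pattern: stems with 1 vowel delete the last vowel and add -et.
So vawdif → novawdif.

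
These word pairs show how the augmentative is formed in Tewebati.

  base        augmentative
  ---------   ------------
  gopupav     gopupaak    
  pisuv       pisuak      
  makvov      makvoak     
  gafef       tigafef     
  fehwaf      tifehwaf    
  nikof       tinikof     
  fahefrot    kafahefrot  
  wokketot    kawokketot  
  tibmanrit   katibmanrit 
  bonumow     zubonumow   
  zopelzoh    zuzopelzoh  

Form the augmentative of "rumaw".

gopupav and fehwaf both have last vowel 'a' yet inflect differently (gopupaak, tifehwaf), so the last vowel is not what conditions the rule; the final letter is.
"rumaw" ends in -w. The one such stem in the data (bonumow → zubonumow) adds the prefix zu-, so the same rule applies.
So rumaw → zurumaw.

zurumaw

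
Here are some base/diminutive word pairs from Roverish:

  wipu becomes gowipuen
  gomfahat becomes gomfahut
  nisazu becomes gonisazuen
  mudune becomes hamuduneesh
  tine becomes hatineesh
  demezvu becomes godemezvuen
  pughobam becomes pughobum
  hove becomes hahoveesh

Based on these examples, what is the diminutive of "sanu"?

gosanuen

wipu and hove both have 2 vowels yet inflect differently (gowipuen, hahoveesh), so the number of vowels is not what conditions the rule; the final letter is.
"sanu" ends in -u. The stems ending in -u (nisazu → gonisazuen, wipu → gowipuen, demezvu → godemezvuen) add go- … -en around the stem.
The other patterns: stems ending in -e add ha- … -esh around the stem; stems ending in -m or -t change the last vowel to 'u'.
So sanu → gosanuen.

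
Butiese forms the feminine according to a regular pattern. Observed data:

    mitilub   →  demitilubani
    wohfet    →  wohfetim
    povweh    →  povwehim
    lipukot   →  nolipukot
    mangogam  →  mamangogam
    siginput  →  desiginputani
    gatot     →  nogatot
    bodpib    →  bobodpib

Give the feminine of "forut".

deforutani

gatot and wohfet both end in -t yet inflect differently (nogatot, wohfetim), so the final letter is not what conditions the rule; the last vowel is.
"forut" has last vowel 'u'. The stems whose last vowel is 'u' (siginput → desiginputani, mitilub → demitilubani) add de- … -ani around the stem.
So forut → deforutani.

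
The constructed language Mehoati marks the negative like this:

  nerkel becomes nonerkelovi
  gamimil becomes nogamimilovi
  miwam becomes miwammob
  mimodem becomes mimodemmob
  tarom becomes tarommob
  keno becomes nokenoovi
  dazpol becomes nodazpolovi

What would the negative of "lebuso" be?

mimodem and nerkel both have last vowel 'e' yet inflect differently (mimodemmob, nonerkelovi), so the last vowel is not what conditions the rule; the final letter is.
"lebuso" ends in -o. The one such stem in the data (keno → nokenoovi) adds no- … -ovi around the stem, so the same rule applies.
The other pattern: stems ending in -m double the final consonant and add -ob.
So lebuso → nolebusoovi.

nolebusoovi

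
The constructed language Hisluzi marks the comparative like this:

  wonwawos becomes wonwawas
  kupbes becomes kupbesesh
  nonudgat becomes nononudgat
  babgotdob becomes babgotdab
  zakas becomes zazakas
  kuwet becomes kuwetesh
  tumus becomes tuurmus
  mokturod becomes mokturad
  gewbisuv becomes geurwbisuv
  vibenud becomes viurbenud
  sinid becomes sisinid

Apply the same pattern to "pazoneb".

"pazoneb" has last vowel 'e'. The stems whose last vowel is 'e' (kupbes → kupbesesh, kuwet → kuwetesh) add -esh.
The other patterns: stems whose last vowel is 'u' insert -ur- after the first vowel; stems whose last vowel is 'a' or 'i' repeat the first consonant+vowel as a prefix; stems whose last vowel is 'o' change the last vowel to 'a'.
So pazoneb → pazonebesh.

pazonebesh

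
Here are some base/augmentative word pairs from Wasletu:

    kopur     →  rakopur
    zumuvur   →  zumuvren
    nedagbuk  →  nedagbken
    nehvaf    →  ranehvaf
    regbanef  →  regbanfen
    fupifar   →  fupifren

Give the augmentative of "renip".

rarenip

fupifar and kopur both end in -r yet inflect differently (fupifren, rakopur), so the final letter is not what conditions the rule; the number of vowels is.
"renip" has 2 vowels. The stems with 2 vowels (kopur → rakopur, nehvaf → ranehvaf) add the prefix ra-.
The other pattern: stems with 3 vowels delete the last vowel and add -en.
So renip → rarenip.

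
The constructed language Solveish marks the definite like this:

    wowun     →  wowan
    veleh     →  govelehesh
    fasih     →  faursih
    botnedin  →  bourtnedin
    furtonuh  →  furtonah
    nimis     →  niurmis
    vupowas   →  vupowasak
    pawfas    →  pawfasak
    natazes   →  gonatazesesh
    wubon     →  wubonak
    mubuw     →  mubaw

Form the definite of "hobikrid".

pawfas and nimis both end in -s yet inflect differently (pawfasak, niurmis), so the final letter is not what conditions the rule; the last vowel is.
"hobikrid" has last vowel 'i'. The stems whose last vowel is 'i' (nimis → niurmis, fasih → faursih, botnedin → bourtnedin) insert -ur- after the first vowel.
The other patterns: stems whose last vowel is 'a' or 'o' add -ak; stems whose last vowel is 'u' change the last vowel to 'a'; stems whose last vowel is 'e' add go- … -esh around the stem.
So hobikrid → hourbikrid.

hourbikrid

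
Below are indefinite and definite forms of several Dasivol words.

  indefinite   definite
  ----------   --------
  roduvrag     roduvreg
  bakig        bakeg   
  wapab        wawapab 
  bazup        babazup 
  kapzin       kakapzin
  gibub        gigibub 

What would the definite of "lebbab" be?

roduvrag and wapab both have last vowel 'a' yet inflect differently (roduvreg, wawapab), so the last vowel is not what conditions the rule; the final letter is.
"lebbab" ends in -b. The stems ending in -b (wapab → wawapab, gibub → gigibub) repeat the first consonant+vowel as a prefix.
The other pattern: stems ending in -g change the last vowel to 'e'.
So lebbab → lelebbab.

lelebbab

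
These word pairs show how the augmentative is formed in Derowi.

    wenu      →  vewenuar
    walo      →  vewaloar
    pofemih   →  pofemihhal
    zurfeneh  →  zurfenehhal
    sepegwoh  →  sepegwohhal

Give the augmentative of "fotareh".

"fotareh" ends in a consonant. The stems ending in a consonant (pofemih → pofemihhal, zurfeneh → zurfenehhal, sepegwoh → sepegwohhal) double the final consonant and add -al.
The other pattern: stems ending in a vowel add ve- … -ar around the stem.
So fotareh → fotarehhal.

fotarehhal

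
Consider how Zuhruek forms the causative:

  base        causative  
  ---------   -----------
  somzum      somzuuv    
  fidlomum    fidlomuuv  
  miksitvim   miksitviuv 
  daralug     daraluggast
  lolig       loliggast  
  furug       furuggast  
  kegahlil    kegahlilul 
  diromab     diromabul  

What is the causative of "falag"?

somzum and daralug both have last vowel 'u' yet inflect differently (somzuuv, daraluggast), so the last vowel is not what conditions the rule; the final letter is.
"falag" ends in -g. The stems ending in -g (daralug → daraluggast, lolig → loliggast, furug → furuggast) double the final consonant and add -ast.
The other patterns: stems ending in -m drop the final letter and add -uv; stems ending in -b or -l add -ul.
So falag → falaggast.

falaggast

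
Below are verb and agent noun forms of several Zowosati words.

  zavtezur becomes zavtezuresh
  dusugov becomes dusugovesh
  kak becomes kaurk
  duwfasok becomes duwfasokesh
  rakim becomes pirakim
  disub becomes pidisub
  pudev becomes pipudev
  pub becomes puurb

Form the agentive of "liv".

liurv

pub and disub both end in -b yet inflect differently (puurb, pidisub), so the final letter is not what conditions the rule; the number of vowels is.
"liv" has 1 vowel. The stems with 1 vowel (pub → puurb, kak → kaurk) insert -ur- after the first vowel.
The other patterns: stems with 2 vowels add the prefix pi-; stems with 3 vowels add -esh.
So liv → liurv.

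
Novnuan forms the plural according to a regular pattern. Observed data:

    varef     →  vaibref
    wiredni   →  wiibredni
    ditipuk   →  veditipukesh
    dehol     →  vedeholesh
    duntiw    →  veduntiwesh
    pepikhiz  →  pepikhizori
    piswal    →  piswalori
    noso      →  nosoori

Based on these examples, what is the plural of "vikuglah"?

"vikuglah" begins with v-. The one such stem in the data (varef → vaibref) inserts -ib- after the first vowel (as does wiredni), so the same rule applies.
The other patterns: stems beginning with d- add ve- … -esh around the stem; stems beginning with n- or p- add -ori.
So vikuglah → viibkuglah.

viibkuglah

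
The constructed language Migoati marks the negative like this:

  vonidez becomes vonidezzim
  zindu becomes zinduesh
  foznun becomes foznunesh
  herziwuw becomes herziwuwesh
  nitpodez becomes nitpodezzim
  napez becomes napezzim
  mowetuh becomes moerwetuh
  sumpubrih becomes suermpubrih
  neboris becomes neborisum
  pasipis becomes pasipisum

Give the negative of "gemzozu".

gemzozuesh

neboris and sumpubrih both have last vowel 'i' yet inflect differently (neborisum, suermpubrih), so the last vowel is not what conditions the rule; the final letter is.
"gemzozu" ends in -u. The one such stem in the data (zindu → zinduesh) adds -esh, so the same rule applies.
The other patterns: stems ending in -z double the final consonant and add -im; stems ending in -s add -um; stems ending in -h insert -er- after the first vowel.
So gemzozu → gemzozuesh.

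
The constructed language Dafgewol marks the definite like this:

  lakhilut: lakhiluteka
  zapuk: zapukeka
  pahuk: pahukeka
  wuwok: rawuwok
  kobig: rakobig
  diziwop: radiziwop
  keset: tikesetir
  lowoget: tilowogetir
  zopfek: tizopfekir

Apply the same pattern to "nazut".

zapuk and wuwok both end in -k yet inflect differently (zapukeka, rawuwok), so the final letter is not what conditions the rule; the last vowel is.
"nazut" has last vowel 'u'. The stems whose last vowel is 'u' (lakhilut → lakhiluteka, zapuk → zapukeka, pahuk → pahukeka) add -eka.
So nazut → nazuteka.

nazuteka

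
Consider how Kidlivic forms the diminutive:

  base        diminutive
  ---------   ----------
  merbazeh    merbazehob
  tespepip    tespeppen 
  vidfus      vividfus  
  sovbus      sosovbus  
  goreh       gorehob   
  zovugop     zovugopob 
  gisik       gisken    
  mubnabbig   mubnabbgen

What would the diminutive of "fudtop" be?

"fudtop" has last vowel 'o'. The one such stem in the data (zovugop → zovugopob) adds -ob, so the same rule applies.
So fudtop → fudtopob.

fudtopob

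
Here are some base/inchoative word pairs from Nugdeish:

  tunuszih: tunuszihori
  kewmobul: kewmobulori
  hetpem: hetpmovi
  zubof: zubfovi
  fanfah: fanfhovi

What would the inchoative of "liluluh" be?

tunuszih and fanfah both end in -h yet inflect differently (tunuszihori, fanfhovi), so the final letter is not what conditions the rule; the number of vowels is.
"liluluh" has 3 vowels. The stems with 3 vowels (tunuszih → tunuszihori, kewmobul → kewmobulori) add -ori.
The other pattern: stems with 2 vowels delete the last vowel and add -ovi.
So liluluh → liluluhori.

liluluhori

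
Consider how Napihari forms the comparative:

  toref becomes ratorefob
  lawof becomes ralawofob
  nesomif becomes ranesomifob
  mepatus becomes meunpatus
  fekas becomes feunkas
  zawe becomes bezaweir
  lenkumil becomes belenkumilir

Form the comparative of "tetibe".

betetibeir

toref and zawe both have last vowel 'e' yet inflect differently (ratorefob, bezaweir), so the last vowel is not what conditions the rule; the final letter is.
"tetibe" ends in -e. The one such stem in the data (zawe → bezaweir) adds be- … -ir around the stem, so the same rule applies.
The other patterns: stems ending in -f add ra- … -ob around the stem; stems ending in -s insert -un- after the first vowel.
So tetibe → betetibeir.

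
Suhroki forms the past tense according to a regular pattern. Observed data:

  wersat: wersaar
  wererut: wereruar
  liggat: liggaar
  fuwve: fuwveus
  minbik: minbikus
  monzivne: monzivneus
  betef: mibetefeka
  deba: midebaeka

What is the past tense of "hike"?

fuwve and betef both have last vowel 'e' yet inflect differently (fuwveus, mibetefeka), so the last vowel is not what conditions the rule; the final letter is.
"hike" ends in -e. The stems ending in -e (fuwve → fuwveus, monzivne → monzivneus) add -us.
The other patterns: stems ending in -t drop the final letter and add -ar; stems ending in -a or -f add mi- … -eka around the stem.
So hike → hikeus.

hikeus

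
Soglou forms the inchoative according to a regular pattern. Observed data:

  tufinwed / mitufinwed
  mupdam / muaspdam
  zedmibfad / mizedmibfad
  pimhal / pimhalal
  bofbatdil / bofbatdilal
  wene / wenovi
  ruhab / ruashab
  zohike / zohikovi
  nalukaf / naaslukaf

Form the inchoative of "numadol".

tufinwed and zohike both have last vowel 'e' yet inflect differently (mitufinwed, zohikovi), so the last vowel is not what conditions the rule; the final letter is.
"numadol" ends in -l. The stems ending in -l (bofbatdil → bofbatdilal, pimhal → pimhalal) add -al.
The other patterns: stems ending in -d add the prefix mi-; stems ending in -e drop the final letter and add -ovi; stems ending in -b, -f or -m insert -as- after the first vowel.
So numadol → numadolal.

numadolal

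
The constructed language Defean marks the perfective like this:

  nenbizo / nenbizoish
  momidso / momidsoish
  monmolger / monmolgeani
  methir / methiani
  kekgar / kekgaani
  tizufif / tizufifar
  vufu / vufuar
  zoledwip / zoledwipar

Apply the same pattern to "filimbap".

methir and tizufif both have last vowel 'i' yet inflect differently (methiani, tizufifar), so the last vowel is not what conditions the rule; the final letter is.
"filimbap" ends in -p. The one such stem in the data (zoledwip → zoledwipar) adds -ar, so the same rule applies.
The other patterns: stems ending in -o add -ish; stems ending in -r drop the final letter and add -ani.
So filimbap → filimbapar.

filimbapar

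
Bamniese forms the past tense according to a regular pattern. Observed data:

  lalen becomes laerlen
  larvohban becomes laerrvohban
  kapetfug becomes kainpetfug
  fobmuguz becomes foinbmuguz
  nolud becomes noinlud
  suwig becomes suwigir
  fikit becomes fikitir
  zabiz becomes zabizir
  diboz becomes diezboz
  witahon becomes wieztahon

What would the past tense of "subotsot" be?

suezbotsot

kapetfug and suwig both end in -g yet inflect differently (kainpetfug, suwigir), so the final letter is not what conditions the rule; the last vowel is.
"subotsot" has last vowel 'o'. The stems whose last vowel is 'o' (diboz → diezboz, witahon → wieztahon) insert -ez- after the first vowel.
So subotsot → suezbotsot.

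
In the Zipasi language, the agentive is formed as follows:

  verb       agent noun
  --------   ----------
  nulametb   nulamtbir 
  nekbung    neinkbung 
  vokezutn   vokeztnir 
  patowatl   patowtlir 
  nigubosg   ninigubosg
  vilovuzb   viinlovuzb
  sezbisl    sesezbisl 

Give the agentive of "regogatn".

regogtnir

patowatl and sezbisl both end in -l yet inflect differently (patowtlir, sesezbisl), so the final letter is not what conditions the rule; the second-to-last letter is.
"regogatn" has second-to-last letter 't'. The stems whose second-to-last letter is 't' (patowatl → patowtlir, vokezutn → vokeztnir, nulametb → nulamtbir) delete the last vowel and add -ir.
So regogatn → regogtnir.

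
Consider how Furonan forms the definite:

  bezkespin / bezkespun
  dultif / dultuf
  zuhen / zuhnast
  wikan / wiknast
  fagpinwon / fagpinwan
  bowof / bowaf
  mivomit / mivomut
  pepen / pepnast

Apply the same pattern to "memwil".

memwul

bezkespin and fagpinwon both end in -n yet inflect differently (bezkespun, fagpinwan), so the final letter is not what conditions the rule; the last vowel is.
"memwil" has last vowel 'i'. The stems whose last vowel is 'i' (mivomit → mivomut, bezkespin → bezkespun, dultif → dultuf) change the last vowel to 'u'.
The other patterns: stems whose last vowel is 'o' change the last vowel to 'a'; stems whose last vowel is 'a' or 'e' delete the last vowel and add -ast.
So memwil → memwul.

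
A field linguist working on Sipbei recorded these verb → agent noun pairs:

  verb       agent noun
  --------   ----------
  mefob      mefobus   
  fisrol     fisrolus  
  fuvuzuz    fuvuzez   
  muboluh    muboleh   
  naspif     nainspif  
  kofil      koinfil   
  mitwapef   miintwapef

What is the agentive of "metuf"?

metef

fisrol and kofil both end in -l yet inflect differently (fisrolus, koinfil), so the final letter is not what conditions the rule; the last vowel is.
"metuf" has last vowel 'u'. The stems whose last vowel is 'u' (fuvuzuz → fuvuzez, muboluh → muboleh) change the last vowel to 'e'.
So metuf → metef.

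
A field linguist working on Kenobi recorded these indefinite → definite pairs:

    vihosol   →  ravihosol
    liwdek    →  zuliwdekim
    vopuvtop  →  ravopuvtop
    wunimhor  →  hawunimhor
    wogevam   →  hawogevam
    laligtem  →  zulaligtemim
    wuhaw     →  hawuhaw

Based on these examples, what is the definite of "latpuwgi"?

zulatpuwgiim

wogevam and laligtem both end in -m yet inflect differently (hawogevam, zulaligtemim), so the final letter is not what conditions the rule; the first letter is.
"latpuwgi" begins with l-. The stems beginning with l- (liwdek → zuliwdekim, laligtem → zulaligtemim) add zu- … -im around the stem.
The other patterns: stems beginning with w- add the prefix ha-; stems beginning with v- add the prefix ra-.
So latpuwgi → zulatpuwgiim.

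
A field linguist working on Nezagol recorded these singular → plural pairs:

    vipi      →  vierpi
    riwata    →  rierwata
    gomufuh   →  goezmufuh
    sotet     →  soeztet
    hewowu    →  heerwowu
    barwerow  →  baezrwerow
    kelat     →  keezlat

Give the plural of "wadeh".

waezdeh

gomufuh and hewowu both have last vowel 'u' yet inflect differently (goezmufuh, heerwowu), so the last vowel is not what conditions the rule; whether the stem ends in a vowel or a consonant is.
"wadeh" ends in a consonant. The stems ending in a consonant (barwerow → baezrwerow, sotet → soeztet, kelat → keezlat) insert -ez- after the first vowel.
So wadeh → waezdeh.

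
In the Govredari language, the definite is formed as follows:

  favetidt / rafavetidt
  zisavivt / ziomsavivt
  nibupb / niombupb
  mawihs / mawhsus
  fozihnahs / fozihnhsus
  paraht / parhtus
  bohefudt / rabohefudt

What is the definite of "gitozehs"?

gitozhsus

paraht and bohefudt both end in -t yet inflect differently (parhtus, rabohefudt), so the final letter is not what conditions the rule; the second-to-last letter is.
"gitozehs" has second-to-last letter 'h'. The stems whose second-to-last letter is 'h' (fozihnahs → fozihnhsus, paraht → parhtus, mawihs → mawhsus) delete the last vowel and add -us.
So gitozehs → gitozhsus.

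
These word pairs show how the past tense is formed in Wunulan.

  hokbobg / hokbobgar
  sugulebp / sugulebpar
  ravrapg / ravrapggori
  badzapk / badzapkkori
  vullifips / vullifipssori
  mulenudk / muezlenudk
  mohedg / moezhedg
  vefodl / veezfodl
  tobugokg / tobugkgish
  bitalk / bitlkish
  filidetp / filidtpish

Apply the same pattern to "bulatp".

bultpish

hokbobg and ravrapg both end in -g yet inflect differently (hokbobgar, ravrapggori), so the final letter is not what conditions the rule; the second-to-last letter is.
"bulatp" has second-to-last letter 't'. The one such stem in the data (filidetp → filidtpish) deletes the last vowel and adds -ish (as do tobugokg, bitalk), so the same rule applies.
The other patterns: stems whose second-to-last letter is 'b' add -ar; stems whose second-to-last letter is 'p' double the final consonant and add -ori; stems whose second-to-last letter is 'd' insert -ez- after the first vowel.
So bulatp → bultpish.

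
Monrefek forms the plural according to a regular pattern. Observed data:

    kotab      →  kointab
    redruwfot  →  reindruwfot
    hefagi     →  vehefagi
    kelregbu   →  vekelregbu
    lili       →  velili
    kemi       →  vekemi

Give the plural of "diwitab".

diinwitab

kotab and kemi both begin with k- yet inflect differently (kointab, vekemi), so the first letter is not what conditions the rule; whether the stem ends in a vowel or a consonant is.
"diwitab" ends in a consonant. The stems ending in a consonant (redruwfot → reindruwfot, kotab → kointab) insert -in- after the first vowel.
So diwitab → diinwitab.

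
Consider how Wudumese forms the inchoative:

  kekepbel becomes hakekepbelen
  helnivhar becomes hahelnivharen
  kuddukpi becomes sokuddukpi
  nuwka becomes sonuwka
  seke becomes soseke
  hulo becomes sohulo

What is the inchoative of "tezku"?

sotezku

helnivhar and nuwka both have last vowel 'a' yet inflect differently (hahelnivharen, sonuwka), so the last vowel is not what conditions the rule; whether the stem ends in a vowel or a consonant is.
"tezku" ends in a vowel. The stems ending in a vowel (kuddukpi → sokuddukpi, nuwka → sonuwka, seke → soseke) add the prefix so-.
The other pattern: stems ending in a consonant add ha- … -en around the stem.
So tezku → sotezku.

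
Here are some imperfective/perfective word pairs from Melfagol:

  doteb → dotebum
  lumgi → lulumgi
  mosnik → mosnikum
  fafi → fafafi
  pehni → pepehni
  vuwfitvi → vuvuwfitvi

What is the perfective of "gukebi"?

pehni and mosnik both have last vowel 'i' yet inflect differently (pepehni, mosnikum), so the last vowel is not what conditions the rule; the final letter is.
"gukebi" ends in -i. The stems ending in -i (pehni → pepehni, lumgi → lulumgi, vuwfitvi → vuvuwfitvi) repeat the first consonant+vowel as a prefix.
The other pattern: stems ending in -b or -k add -um.
So gukebi → gugukebi.

gugukebi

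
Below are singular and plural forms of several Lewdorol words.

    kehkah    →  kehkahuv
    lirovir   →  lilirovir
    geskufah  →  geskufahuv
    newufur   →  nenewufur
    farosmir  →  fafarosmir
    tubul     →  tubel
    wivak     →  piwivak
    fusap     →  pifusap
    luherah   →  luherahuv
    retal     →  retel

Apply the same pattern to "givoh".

givohuv

"givoh" ends in -h. The stems ending in -h (geskufah → geskufahuv, kehkah → kehkahuv, luherah → luherahuv) add -uv.
The other patterns: stems ending in -l change the last vowel to 'e'; stems ending in -r repeat the first consonant+vowel as a prefix; stems ending in -k or -p add the prefix pi-.
So givoh → givohuv.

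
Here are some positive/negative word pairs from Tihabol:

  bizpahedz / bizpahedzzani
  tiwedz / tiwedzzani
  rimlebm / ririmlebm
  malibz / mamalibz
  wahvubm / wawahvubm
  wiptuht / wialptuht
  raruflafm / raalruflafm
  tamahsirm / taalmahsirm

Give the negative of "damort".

"damort" has second-to-last letter 'r'. The one such stem in the data (tamahsirm → taalmahsirm) inserts -al- after the first vowel (as do wiptuht, raruflafm), so the same rule applies.
The other patterns: stems whose second-to-last letter is 'd' double the final consonant and add -ani; stems whose second-to-last letter is 'b' repeat the first consonant+vowel as a prefix.
So damort → daalmort.

daalmort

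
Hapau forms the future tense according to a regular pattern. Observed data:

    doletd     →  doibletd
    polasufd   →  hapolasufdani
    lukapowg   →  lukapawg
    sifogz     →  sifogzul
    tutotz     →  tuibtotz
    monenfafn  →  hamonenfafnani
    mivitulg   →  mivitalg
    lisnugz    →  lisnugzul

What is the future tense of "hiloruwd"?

hilorawd

lisnugz and tutotz both end in -z yet inflect differently (lisnugzul, tuibtotz), so the final letter is not what conditions the rule; the second-to-last letter is.
"hiloruwd" has second-to-last letter 'w'. The one such stem in the data (lukapowg → lukapawg) changes the last vowel to 'a' (as does mivitulg), so the same rule applies.
So hiloruwd → hilorawd.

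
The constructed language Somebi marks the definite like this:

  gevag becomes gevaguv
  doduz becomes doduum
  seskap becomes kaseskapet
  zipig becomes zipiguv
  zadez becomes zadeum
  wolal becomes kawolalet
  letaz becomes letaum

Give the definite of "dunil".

"dunil" ends in -l. The one such stem in the data (wolal → kawolalet) adds ka- … -et around the stem, so the same rule applies.
So dunil → kadunilet.

kadunilet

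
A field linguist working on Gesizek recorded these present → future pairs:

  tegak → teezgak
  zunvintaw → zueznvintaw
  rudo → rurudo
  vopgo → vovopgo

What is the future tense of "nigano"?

tegak and rudo both have 2 vowels yet inflect differently (teezgak, rurudo), so the number of vowels is not what conditions the rule; whether the stem ends in a vowel or a consonant is.
"nigano" ends in a vowel. The stems ending in a vowel (rudo → rurudo, vopgo → vovopgo) repeat the first consonant+vowel as a prefix.
The other pattern: stems ending in a consonant insert -ez- after the first vowel.
So nigano → ninigano.

ninigano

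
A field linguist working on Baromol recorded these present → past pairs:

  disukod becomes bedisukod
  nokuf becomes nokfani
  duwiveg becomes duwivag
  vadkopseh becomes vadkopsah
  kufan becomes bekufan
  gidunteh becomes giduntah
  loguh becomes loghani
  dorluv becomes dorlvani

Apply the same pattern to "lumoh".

belumoh

loguh and vadkopseh both end in -h yet inflect differently (loghani, vadkopsah), so the final letter is not what conditions the rule; the last vowel is.
"lumoh" has last vowel 'o'. The one such stem in the data (disukod → bedisukod) adds the prefix be-, so the same rule applies.
The other patterns: stems whose last vowel is 'u' delete the last vowel and add -ani; stems whose last vowel is 'e' change the last vowel to 'a'.
So lumoh → belumoh.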